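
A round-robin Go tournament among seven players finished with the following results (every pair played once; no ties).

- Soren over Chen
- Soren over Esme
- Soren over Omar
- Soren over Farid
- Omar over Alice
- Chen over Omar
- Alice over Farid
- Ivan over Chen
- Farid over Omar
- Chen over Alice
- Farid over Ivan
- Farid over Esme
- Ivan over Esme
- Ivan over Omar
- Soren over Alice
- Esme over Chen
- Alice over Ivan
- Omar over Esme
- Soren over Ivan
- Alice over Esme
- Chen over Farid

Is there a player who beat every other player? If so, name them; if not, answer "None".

Soren has 6 wins out of 6 opponents — a perfect record.

Soren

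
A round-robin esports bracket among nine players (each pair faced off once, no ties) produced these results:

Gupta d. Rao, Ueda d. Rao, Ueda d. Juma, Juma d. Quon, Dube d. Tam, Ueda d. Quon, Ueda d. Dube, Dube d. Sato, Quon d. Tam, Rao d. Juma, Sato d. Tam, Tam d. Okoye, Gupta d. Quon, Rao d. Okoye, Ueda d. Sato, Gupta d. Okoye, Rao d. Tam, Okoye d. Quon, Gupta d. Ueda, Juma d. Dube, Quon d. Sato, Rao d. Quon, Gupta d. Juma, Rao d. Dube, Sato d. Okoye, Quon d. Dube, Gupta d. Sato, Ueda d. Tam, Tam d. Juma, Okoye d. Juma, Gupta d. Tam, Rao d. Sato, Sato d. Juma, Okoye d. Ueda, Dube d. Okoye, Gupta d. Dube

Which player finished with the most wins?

Win totals: Rao 6, Ueda 6, Quon 3, Okoye 3, Juma 2, Sato 3, Dube 3, Gupta 8, Tam 2.
Gupta leads with 8 wins (next highest: 6).

Gupta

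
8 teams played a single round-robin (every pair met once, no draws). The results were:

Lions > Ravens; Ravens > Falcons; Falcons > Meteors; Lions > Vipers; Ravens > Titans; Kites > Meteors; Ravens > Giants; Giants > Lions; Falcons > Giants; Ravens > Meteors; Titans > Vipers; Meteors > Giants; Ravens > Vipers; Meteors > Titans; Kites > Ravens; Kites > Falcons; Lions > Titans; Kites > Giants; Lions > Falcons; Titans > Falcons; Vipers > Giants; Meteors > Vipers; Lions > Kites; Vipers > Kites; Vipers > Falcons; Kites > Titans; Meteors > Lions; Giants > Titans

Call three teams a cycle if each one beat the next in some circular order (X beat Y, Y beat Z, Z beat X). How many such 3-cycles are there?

Win totals: Meteors 4, Giants 2, Falcons 2, Titans 2, Vipers 3, Lions 5, Ravens 5, Kites 5.
A team with w wins dominates both others in C(w,2) triples; summing gives 6 + 1 + 1 + 1 + 3 + 10 + 10 + 10 = 42 transitive triples.
Total triples C(8,3) = 56, so cyclic triples = 56 − 42 = 14.

14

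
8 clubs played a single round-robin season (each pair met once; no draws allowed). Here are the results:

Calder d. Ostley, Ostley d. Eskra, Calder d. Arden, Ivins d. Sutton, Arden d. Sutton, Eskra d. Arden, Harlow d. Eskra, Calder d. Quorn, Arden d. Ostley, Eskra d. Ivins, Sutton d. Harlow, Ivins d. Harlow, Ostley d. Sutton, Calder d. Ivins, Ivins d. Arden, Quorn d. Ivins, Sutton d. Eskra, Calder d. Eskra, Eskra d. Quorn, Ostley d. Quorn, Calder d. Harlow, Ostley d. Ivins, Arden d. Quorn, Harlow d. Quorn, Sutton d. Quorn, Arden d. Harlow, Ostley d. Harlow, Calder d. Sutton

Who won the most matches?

Calder

Win totals: Ostley 5, Eskra 3, Harlow 2, Quorn 1, Sutton 3, Ivins 3, Arden 4, Calder 7.
Calder leads with 7 wins (next highest: 5).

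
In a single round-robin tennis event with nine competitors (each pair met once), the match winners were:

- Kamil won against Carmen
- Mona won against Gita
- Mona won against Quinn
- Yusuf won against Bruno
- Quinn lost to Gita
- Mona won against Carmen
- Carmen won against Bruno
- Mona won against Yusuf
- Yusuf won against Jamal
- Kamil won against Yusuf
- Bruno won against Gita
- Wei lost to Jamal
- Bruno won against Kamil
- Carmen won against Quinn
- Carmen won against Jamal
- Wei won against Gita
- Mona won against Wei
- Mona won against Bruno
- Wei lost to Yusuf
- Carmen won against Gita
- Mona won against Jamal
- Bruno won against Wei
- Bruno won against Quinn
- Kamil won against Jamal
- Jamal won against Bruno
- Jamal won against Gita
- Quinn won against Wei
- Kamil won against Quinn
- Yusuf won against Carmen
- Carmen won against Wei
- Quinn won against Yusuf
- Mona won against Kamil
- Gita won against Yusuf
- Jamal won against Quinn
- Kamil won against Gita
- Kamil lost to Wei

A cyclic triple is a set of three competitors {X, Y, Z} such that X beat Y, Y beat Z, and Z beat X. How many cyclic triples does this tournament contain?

15

Win totals: Bruno 4, Gita 2, Carmen 5, Jamal 4, Yusuf 4, Wei 2, Quinn 2, Kamil 5, Mona 8.
A competitor with w wins dominates both others in C(w,2) triples; summing gives 6 + 1 + 10 + 6 + 6 + 1 + 1 + 10 + 28 = 69 transitive triples.
Total triples C(9,3) = 84, so cyclic triples = 84 − 69 = 15.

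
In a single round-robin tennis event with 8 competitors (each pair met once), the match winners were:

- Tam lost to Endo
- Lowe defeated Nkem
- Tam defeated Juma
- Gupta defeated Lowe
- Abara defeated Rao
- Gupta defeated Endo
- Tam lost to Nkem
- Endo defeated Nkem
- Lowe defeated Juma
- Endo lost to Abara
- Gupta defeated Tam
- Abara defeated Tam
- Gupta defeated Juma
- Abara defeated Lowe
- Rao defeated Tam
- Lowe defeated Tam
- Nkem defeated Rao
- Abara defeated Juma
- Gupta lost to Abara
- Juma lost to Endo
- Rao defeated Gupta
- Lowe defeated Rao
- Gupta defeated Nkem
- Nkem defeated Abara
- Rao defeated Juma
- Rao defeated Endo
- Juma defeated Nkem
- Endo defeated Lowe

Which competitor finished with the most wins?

Abara

Win totals: Abara 6, Juma 1, Rao 4, Gupta 5, Lowe 4, Tam 1, Nkem 3, Endo 4.
Abara leads with 6 wins (next highest: 5).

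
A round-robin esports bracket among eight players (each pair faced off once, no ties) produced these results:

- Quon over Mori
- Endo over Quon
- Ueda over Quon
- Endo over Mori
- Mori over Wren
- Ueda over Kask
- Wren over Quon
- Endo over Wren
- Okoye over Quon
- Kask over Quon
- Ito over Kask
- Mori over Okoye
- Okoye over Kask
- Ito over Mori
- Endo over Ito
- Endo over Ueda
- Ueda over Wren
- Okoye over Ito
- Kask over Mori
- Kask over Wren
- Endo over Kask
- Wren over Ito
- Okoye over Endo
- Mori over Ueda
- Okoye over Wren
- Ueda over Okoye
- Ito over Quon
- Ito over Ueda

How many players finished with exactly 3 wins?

Win totals: Okoye 5, Quon 1, Ito 4, Mori 3, Wren 2, Kask 3, Ueda 4, Endo 6.
Exactly 3: Mori, Kask — 2 players.

2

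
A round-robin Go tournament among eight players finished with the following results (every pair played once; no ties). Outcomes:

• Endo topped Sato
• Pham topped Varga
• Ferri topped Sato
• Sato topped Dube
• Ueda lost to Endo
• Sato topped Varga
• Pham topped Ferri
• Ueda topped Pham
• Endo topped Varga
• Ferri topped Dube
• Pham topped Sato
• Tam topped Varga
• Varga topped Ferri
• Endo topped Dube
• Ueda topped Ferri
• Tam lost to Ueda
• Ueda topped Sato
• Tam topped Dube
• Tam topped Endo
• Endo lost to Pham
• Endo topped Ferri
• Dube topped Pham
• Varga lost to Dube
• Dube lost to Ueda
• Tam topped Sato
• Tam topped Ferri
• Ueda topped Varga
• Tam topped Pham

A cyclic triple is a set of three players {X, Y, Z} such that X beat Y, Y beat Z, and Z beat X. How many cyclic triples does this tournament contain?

7

Win totals: Dube 2, Ueda 6, Pham 4, Endo 5, Sato 2, Ferri 2, Varga 1, Tam 6.
A player with w wins dominates both others in C(w,2) triples; summing gives 1 + 15 + 6 + 10 + 1 + 1 + 0 + 15 = 49 transitive triples.
Total triples C(8,3) = 56, so cyclic triples = 56 − 49 = 7.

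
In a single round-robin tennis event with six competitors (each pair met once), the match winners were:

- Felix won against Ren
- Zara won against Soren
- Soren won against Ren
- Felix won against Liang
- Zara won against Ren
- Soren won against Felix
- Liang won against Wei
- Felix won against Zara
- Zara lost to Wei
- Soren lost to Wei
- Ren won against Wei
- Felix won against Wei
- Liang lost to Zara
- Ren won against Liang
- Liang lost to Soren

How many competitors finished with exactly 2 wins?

2

Win totals: Liang 1, Zara 3, Ren 2, Felix 4, Soren 3, Wei 2.
Exactly 2: Ren, Wei — 2 competitors.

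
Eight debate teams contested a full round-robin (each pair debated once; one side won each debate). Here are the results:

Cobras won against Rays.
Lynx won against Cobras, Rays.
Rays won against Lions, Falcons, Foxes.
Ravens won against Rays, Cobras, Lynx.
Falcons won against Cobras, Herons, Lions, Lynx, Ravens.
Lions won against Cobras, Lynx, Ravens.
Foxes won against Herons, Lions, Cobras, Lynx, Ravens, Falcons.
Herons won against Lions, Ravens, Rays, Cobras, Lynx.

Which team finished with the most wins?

Win totals: Lynx 2, Rays 3, Lions 3, Herons 5, Ravens 3, Cobras 1, Falcons 5, Foxes 6.
Foxes leads with 6 wins (next highest: 5).

Foxes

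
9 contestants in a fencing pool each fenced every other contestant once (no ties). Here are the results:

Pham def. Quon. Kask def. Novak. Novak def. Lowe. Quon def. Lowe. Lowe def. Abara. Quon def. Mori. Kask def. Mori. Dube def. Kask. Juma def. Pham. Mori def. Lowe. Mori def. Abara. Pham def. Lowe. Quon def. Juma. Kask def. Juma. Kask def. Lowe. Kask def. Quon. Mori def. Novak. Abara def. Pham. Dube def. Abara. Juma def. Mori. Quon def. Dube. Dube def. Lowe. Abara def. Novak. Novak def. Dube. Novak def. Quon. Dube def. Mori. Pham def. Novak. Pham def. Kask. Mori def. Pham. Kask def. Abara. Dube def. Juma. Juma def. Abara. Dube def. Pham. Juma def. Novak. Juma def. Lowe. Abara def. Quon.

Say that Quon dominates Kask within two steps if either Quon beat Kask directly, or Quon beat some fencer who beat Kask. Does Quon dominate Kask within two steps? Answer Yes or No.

Quon did not beat Kask directly.
Quon beat Juma, Lowe, Dube, Mori. Of those, Dube beat Kask.

Yes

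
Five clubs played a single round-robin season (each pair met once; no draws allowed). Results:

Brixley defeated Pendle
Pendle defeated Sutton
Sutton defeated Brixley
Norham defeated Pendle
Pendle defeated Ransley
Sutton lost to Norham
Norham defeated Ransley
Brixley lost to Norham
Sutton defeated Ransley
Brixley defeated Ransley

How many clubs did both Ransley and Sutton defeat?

0

Ransley beat: no one.
Sutton beat: Brixley, Ransley.
No one was beaten by both.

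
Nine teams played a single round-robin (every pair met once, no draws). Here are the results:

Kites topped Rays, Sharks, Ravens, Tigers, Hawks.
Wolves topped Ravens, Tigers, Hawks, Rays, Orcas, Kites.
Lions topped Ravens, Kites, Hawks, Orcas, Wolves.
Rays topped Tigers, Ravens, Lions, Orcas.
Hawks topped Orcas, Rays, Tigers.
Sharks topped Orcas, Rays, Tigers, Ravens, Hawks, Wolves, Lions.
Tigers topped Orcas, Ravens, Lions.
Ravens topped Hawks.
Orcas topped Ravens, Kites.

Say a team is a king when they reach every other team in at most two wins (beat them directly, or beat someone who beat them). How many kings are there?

Rays cannot reach Sharks in two steps.
Orcas cannot reach Wolves, Lions in two steps.
Kites reaches everyone (king).
Hawks cannot reach Wolves, Sharks in two steps.
Wolves reaches everyone (king).
Ravens cannot reach Kites, Wolves, Lions, Sharks in two steps.
Lions reaches everyone (king).
Tigers cannot reach Rays, Sharks in two steps.
Sharks reaches everyone (king).
Kings: Kites, Wolves, Lions, Sharks — 4.

4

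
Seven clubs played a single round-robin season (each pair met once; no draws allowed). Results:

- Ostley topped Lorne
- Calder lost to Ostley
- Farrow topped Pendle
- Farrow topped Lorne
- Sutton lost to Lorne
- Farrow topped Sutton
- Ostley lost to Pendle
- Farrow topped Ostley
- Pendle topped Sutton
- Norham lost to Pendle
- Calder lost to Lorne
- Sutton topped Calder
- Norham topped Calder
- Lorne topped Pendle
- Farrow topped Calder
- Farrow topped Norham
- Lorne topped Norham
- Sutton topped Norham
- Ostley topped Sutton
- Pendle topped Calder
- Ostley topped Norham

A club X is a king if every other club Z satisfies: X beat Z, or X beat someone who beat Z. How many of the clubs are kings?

1

Norham cannot reach Lorne, Farrow, Pendle, Sutton, Ostley in two steps.
Lorne cannot reach Farrow in two steps.
Farrow reaches everyone (king).
Pendle cannot reach Farrow in two steps.
Calder cannot reach Norham, Lorne, Farrow, Pendle, Sutton, Ostley in two steps.
Sutton cannot reach Lorne, Farrow, Pendle, Ostley in two steps.
Ostley cannot reach Farrow in two steps.
Kings: Farrow — 1.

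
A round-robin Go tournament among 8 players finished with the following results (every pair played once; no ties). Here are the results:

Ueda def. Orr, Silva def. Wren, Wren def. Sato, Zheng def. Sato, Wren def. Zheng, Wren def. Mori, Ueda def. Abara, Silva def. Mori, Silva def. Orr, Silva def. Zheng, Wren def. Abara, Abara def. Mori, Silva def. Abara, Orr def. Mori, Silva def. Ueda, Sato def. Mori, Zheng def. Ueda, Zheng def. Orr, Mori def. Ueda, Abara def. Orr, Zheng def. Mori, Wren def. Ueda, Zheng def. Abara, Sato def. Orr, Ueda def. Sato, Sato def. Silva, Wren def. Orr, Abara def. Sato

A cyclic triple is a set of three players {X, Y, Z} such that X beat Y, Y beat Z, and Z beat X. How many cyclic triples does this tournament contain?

Win totals: Abara 3, Zheng 5, Wren 6, Silva 6, Sato 3, Orr 1, Ueda 3, Mori 1.
A player with w wins dominates both others in C(w,2) triples; summing gives 3 + 10 + 15 + 15 + 3 + 0 + 3 + 0 = 49 transitive triples.
Total triples C(8,3) = 56, so cyclic triples = 56 − 49 = 7.

7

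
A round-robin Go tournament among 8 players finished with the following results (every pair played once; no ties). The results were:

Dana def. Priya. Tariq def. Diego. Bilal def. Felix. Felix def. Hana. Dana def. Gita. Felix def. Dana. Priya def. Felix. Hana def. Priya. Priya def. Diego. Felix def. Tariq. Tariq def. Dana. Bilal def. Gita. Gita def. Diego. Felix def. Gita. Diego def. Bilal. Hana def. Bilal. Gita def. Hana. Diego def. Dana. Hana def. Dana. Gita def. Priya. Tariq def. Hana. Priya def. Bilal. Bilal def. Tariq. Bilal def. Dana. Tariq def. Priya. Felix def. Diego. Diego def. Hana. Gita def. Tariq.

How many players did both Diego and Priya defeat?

1

Diego beat: Bilal, Dana, Hana.
Priya beat: Bilal, Felix, Diego.
Both beat: Bilal — 1.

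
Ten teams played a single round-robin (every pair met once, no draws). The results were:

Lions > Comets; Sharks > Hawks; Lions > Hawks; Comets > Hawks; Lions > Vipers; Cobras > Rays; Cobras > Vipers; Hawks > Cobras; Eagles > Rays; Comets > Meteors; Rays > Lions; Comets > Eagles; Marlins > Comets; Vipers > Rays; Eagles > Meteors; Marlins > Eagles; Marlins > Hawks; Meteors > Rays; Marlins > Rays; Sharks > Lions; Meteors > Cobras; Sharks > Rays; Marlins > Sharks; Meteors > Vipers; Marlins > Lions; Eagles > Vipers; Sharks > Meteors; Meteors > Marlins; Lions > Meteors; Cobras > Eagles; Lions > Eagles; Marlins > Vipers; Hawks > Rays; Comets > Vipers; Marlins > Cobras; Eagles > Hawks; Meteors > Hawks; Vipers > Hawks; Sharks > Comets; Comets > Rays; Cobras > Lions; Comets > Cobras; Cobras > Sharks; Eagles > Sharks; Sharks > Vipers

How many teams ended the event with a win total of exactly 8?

1

Win totals: Hawks 2, Comets 6, Cobras 5, Vipers 2, Eagles 5, Lions 5, Marlins 8, Rays 1, Meteors 5, Sharks 6.
Exactly 8: Marlins — 1 team.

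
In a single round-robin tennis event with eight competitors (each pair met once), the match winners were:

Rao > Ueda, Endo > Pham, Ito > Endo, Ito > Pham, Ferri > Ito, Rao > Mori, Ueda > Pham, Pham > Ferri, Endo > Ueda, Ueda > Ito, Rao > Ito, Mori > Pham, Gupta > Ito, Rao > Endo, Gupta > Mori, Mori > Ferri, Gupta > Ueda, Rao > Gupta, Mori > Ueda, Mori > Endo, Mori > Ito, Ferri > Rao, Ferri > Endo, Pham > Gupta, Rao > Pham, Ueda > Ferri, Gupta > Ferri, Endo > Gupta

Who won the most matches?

Rao

Win totals: Mori 5, Pham 2, Ito 2, Ferri 3, Gupta 4, Ueda 3, Endo 3, Rao 6.
Rao leads with 6 wins (next highest: 5).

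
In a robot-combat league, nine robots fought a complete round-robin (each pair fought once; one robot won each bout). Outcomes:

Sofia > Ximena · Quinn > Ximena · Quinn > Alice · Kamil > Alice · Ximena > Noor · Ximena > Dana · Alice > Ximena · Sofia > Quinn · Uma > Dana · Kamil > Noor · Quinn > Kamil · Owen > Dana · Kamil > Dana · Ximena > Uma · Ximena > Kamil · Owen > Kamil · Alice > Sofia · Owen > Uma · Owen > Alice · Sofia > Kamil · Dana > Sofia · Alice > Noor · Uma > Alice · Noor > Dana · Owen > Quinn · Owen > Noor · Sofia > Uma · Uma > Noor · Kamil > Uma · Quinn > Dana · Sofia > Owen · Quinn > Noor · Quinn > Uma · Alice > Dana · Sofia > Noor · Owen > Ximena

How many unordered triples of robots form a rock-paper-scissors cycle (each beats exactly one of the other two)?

12

Win totals: Sofia 6, Kamil 4, Owen 7, Dana 1, Noor 1, Uma 3, Quinn 6, Alice 4, Ximena 4.
A robot with w wins dominates both others in C(w,2) triples; summing gives 15 + 6 + 21 + 0 + 0 + 3 + 15 + 6 + 6 = 72 transitive triples.
Total triples C(9,3) = 84, so cyclic triples = 84 − 72 = 12.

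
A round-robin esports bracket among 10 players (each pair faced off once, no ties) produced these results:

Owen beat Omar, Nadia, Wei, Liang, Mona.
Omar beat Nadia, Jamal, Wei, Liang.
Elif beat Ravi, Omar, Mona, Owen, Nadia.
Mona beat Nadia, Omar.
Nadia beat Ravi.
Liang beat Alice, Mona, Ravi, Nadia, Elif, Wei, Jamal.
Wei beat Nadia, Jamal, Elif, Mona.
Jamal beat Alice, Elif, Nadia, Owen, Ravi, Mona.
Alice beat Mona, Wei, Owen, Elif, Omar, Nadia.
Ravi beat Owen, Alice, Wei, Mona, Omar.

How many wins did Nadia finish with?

1

Nadia's results: beat Ravi; lost to Wei, Owen, Alice, Liang, Mona, Elif, Omar, Jamal.
That is 1 win.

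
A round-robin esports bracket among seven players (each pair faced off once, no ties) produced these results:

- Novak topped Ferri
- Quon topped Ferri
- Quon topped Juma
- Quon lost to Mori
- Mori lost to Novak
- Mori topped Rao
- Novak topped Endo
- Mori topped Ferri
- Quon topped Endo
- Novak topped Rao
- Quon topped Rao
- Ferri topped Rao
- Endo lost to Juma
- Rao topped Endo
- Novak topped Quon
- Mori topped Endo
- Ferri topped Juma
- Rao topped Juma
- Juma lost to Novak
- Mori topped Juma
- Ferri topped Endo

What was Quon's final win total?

4

Quon's results: beat Ferri, Juma, Rao, Endo; lost to Novak, Mori.
That is 4 wins.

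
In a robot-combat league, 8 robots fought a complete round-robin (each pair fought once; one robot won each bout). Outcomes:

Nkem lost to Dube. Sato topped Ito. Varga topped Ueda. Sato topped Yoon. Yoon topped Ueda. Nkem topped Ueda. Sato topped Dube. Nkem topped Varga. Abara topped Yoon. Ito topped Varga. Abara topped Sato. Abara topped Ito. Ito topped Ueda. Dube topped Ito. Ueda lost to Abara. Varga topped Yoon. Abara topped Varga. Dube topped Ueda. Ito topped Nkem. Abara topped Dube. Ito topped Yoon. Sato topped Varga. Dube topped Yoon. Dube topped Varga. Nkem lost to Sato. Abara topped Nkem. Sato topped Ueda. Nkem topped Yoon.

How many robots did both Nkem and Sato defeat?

3

Nkem beat: Yoon, Varga, Ueda.
Sato beat: Yoon, Nkem, Varga, Dube, Ito, Ueda.
Both beat: Yoon, Varga, Ueda — 3.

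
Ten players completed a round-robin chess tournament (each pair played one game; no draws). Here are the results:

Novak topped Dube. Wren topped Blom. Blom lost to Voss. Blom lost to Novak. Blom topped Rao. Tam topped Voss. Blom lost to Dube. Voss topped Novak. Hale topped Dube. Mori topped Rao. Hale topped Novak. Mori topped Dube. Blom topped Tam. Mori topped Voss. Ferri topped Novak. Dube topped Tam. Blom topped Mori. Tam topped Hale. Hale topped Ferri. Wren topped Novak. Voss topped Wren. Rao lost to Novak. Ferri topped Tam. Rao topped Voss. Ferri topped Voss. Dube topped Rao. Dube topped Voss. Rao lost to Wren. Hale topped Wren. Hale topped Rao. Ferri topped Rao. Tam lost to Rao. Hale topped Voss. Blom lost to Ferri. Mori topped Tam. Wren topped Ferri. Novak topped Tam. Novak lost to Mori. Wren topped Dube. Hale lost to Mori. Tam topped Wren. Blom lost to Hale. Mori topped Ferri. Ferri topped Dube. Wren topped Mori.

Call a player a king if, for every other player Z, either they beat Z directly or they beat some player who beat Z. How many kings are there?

Rao cannot reach Mori, Dube, Ferri in two steps.
Tam reaches everyone (king).
Novak cannot reach Ferri in two steps.
Blom reaches everyone (king).
Voss cannot reach Hale in two steps.
Mori reaches everyone (king).
Wren reaches everyone (king).
Dube cannot reach Ferri in two steps.
Hale reaches everyone (king).
Ferri reaches everyone (king).
Kings: Tam, Blom, Mori, Wren, Hale, Ferri — 6.

6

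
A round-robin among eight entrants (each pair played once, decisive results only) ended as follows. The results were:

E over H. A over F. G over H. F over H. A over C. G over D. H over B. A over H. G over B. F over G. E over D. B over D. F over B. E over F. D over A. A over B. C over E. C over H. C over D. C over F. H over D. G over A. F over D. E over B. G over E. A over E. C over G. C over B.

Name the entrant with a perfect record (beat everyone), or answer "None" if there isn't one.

None

Highest win total is C with 6 (out of 7 possible).
C lost to A, so no entrant went undefeated.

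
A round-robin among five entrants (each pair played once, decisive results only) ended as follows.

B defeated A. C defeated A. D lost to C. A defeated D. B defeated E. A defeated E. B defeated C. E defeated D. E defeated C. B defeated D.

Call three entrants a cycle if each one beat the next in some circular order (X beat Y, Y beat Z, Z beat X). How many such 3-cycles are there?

Of the C(5,3) = 10 triples, the cyclic ones are: {A, C, E}.
That is 1.

1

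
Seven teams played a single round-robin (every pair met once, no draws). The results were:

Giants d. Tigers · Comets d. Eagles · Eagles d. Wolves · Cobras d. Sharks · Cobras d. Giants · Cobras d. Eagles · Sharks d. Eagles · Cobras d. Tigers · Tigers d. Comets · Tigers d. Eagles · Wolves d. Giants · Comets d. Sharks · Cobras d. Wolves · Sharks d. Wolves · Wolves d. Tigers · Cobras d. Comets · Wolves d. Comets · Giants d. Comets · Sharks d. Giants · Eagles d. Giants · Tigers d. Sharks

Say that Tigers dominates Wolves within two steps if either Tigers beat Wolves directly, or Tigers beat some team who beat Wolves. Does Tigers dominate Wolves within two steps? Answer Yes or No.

Yes

Tigers did not beat Wolves directly.
Tigers beat Eagles, Comets, Sharks. Of those, Eagles beat Wolves.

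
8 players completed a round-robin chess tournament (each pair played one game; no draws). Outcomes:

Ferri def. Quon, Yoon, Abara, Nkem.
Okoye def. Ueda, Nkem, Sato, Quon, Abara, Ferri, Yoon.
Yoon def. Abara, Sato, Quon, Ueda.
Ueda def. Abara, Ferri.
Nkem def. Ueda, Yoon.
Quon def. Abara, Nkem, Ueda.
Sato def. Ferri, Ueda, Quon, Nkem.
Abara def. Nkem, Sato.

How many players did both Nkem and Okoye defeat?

Nkem beat: Yoon, Ueda.
Okoye beat: Sato, Abara, Yoon, Ferri, Quon, Ueda, Nkem.
Both beat: Yoon, Ueda — 2.

2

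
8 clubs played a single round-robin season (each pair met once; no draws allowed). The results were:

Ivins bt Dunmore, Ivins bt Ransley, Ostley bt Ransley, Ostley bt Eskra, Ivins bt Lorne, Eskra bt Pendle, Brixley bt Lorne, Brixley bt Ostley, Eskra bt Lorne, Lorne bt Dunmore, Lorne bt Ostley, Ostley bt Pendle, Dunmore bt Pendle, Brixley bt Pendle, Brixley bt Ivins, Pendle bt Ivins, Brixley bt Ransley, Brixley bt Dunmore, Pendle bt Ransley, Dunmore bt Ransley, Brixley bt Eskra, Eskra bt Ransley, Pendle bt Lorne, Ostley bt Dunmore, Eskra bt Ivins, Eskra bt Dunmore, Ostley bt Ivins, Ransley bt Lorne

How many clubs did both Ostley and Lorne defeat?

1

Ostley beat: Ransley, Eskra, Pendle, Dunmore, Ivins.
Lorne beat: Ostley, Dunmore.
Both beat: Dunmore — 1.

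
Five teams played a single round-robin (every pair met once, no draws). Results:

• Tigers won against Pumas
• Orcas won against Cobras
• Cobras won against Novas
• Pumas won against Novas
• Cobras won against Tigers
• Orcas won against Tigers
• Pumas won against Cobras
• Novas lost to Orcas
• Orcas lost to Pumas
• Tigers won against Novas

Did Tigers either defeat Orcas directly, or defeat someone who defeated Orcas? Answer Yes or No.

Yes

Tigers did not beat Orcas directly.
Tigers beat Novas, Pumas. Of those, Pumas beat Orcas.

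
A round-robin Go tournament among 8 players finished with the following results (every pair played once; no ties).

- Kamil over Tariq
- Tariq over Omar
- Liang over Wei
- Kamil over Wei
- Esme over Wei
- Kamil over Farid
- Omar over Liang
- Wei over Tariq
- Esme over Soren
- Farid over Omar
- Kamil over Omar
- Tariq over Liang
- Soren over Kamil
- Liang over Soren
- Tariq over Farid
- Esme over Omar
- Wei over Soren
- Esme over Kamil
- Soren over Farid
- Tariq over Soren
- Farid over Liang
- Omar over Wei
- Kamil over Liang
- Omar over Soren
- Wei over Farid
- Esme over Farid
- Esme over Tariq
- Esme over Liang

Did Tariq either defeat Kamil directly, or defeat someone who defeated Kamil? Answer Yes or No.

Tariq did not beat Kamil directly.
Tariq beat Omar, Farid, Soren, Liang. Of those, Soren beat Kamil.

Yes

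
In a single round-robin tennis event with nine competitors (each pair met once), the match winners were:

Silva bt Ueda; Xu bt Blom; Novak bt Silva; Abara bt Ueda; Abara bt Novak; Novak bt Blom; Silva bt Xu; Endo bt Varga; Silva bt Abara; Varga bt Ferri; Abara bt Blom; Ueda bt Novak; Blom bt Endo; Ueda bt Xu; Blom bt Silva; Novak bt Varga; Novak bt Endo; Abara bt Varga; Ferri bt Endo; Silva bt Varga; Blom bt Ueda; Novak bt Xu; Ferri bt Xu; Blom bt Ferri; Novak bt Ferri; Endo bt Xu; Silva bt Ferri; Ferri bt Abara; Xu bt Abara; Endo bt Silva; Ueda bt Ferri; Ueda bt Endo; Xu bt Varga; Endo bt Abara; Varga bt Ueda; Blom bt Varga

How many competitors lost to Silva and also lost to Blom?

3

Silva beat: Ferri, Xu, Abara, Varga, Ueda.
Blom beat: Endo, Ferri, Silva, Varga, Ueda.
Both beat: Ferri, Varga, Ueda — 3.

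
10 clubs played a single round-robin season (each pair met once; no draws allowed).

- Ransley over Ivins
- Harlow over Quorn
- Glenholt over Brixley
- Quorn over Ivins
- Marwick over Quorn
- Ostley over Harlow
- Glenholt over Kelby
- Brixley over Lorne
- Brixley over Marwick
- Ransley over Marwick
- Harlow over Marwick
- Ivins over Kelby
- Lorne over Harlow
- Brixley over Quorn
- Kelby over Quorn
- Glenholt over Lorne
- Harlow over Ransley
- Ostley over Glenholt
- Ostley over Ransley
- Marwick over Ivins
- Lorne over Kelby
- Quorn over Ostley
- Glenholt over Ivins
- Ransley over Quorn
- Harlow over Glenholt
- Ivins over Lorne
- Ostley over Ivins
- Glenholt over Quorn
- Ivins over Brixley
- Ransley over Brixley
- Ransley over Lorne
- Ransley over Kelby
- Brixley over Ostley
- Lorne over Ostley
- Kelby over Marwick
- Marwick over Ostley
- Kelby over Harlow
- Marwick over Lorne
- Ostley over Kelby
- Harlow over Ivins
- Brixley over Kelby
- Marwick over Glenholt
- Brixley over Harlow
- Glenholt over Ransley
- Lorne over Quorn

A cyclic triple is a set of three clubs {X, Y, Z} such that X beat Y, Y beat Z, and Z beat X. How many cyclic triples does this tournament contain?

32

Win totals: Kelby 3, Glenholt 6, Lorne 4, Marwick 5, Ostley 5, Brixley 6, Harlow 5, Ivins 3, Quorn 2, Ransley 6.
A club with w wins dominates both others in C(w,2) triples; summing gives 3 + 15 + 6 + 10 + 10 + 15 + 10 + 3 + 1 + 15 = 88 transitive triples.
Total triples C(10,3) = 120, so cyclic triples = 120 − 88 = 32.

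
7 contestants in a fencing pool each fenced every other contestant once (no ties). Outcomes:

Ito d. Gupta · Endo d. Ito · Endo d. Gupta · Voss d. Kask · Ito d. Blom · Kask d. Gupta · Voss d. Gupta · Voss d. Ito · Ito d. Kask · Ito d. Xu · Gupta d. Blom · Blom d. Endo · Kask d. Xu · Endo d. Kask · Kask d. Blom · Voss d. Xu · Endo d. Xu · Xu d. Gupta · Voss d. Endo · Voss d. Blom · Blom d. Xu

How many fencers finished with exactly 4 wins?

2

Win totals: Endo 4, Ito 4, Voss 6, Kask 3, Xu 1, Blom 2, Gupta 1.
Exactly 4: Endo, Ito — 2 fencers.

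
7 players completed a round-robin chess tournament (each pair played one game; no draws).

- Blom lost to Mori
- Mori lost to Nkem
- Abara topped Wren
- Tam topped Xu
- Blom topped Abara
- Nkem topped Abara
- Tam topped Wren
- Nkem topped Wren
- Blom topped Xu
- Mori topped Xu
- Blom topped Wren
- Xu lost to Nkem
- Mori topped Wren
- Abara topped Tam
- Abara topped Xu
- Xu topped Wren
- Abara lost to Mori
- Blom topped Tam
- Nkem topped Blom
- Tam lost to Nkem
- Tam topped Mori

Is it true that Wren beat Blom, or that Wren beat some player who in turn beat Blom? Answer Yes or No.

No

Wren did not beat Blom directly.
Wren beat no one, so there is no intermediate player.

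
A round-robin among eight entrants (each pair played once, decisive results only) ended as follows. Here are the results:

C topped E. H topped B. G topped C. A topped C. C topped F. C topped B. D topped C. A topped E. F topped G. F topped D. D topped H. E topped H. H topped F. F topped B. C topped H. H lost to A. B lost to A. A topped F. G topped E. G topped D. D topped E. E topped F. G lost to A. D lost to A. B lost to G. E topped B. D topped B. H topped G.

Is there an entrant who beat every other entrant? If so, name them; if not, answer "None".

A

A has 7 wins out of 7 opponents — a perfect record.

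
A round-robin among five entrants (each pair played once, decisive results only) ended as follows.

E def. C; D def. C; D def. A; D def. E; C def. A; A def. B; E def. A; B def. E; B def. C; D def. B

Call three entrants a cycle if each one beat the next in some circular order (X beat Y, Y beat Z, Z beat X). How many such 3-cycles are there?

Win totals: A 1, B 2, C 1, D 4, E 2.
An entrant with w wins dominates both others in C(w,2) triples; summing gives 0 + 1 + 0 + 6 + 1 = 8 transitive triples.
Total triples C(5,3) = 10, so cyclic triples = 10 − 8 = 2.

2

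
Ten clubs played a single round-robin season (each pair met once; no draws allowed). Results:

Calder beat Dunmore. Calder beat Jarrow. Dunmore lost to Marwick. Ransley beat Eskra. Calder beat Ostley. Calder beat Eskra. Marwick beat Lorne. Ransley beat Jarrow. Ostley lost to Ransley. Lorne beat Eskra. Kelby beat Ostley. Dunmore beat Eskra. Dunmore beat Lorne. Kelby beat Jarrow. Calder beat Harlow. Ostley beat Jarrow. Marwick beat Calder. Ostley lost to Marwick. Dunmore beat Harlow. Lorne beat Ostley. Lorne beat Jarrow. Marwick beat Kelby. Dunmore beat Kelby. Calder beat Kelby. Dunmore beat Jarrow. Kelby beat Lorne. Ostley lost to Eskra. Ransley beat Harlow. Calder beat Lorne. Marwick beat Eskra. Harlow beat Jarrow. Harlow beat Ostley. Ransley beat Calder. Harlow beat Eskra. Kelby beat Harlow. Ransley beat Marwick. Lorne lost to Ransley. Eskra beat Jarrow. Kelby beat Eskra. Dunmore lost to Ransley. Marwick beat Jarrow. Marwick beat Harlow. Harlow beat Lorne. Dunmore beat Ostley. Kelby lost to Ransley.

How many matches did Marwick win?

Marwick's results: beat Jarrow, Ostley, Dunmore, Eskra, Lorne, Kelby, Harlow, Calder; lost to Ransley.
That is 8 wins.

8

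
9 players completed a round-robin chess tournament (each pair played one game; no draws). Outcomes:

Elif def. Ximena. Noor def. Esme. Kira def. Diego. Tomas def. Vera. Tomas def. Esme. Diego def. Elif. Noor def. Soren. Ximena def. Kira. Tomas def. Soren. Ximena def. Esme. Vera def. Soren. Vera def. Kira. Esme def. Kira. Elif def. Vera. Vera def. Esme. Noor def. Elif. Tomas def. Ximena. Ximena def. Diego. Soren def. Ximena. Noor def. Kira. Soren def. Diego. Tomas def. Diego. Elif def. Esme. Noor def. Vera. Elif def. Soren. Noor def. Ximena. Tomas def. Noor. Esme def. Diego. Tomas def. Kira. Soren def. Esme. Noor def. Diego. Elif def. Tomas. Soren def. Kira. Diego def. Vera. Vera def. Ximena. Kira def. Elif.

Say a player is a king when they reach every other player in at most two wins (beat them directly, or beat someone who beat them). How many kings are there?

Diego cannot reach Noor in two steps.
Soren cannot reach Noor, Tomas in two steps.
Kira cannot reach Noor in two steps.
Noor reaches everyone (king).
Elif reaches everyone (king).
Esme cannot reach Soren, Noor, Ximena, Tomas in two steps.
Vera cannot reach Noor, Tomas in two steps.
Ximena cannot reach Soren, Noor, Tomas in two steps.
Tomas reaches everyone (king).
Kings: Noor, Elif, Tomas — 3.

3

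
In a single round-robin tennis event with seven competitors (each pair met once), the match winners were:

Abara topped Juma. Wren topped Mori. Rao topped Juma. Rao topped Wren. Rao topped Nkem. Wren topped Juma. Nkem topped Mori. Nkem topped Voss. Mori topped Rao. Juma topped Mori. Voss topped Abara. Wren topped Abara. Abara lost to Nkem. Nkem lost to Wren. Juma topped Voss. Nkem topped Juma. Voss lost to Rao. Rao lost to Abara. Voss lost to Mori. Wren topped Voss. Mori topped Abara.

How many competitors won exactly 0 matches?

0

Win totals: Juma 2, Voss 1, Nkem 4, Rao 4, Abara 2, Mori 3, Wren 5.
No competitor has exactly 0 wins.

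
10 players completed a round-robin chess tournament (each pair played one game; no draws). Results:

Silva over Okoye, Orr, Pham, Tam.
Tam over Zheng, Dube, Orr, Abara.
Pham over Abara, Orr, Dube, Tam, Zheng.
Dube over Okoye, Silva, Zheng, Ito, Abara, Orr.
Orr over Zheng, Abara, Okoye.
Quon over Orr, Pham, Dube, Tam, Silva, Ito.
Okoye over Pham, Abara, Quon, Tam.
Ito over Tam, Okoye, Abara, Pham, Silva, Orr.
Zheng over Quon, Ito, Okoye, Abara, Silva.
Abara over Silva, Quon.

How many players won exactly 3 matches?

1

Win totals: Pham 5, Silva 4, Quon 6, Orr 3, Zheng 5, Abara 2, Ito 6, Tam 4, Okoye 4, Dube 6.
Exactly 3: Orr — 1 player.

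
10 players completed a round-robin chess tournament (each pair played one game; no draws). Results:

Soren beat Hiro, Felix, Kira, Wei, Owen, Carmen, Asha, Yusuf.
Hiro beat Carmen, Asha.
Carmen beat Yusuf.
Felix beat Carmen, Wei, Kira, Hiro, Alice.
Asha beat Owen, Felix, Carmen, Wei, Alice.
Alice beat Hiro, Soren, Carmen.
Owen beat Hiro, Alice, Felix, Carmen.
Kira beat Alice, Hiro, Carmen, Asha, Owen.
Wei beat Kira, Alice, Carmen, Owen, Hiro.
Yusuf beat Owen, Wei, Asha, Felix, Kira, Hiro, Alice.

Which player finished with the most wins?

Soren

Win totals: Wei 5, Asha 5, Soren 8, Yusuf 7, Owen 4, Felix 5, Alice 3, Hiro 2, Kira 5, Carmen 1.
Soren leads with 8 wins (next highest: 7).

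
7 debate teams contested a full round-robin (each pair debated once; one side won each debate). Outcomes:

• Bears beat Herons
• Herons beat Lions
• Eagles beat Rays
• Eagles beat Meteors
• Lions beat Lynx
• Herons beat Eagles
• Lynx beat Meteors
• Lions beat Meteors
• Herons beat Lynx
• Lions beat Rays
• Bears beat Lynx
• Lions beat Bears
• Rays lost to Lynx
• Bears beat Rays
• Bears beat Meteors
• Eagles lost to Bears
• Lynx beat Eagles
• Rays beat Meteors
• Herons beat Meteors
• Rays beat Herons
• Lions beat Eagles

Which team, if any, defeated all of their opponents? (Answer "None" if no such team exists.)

Highest win total is Lions with 5 (out of 6 possible).
Lions lost to Herons, so no team went undefeated.

None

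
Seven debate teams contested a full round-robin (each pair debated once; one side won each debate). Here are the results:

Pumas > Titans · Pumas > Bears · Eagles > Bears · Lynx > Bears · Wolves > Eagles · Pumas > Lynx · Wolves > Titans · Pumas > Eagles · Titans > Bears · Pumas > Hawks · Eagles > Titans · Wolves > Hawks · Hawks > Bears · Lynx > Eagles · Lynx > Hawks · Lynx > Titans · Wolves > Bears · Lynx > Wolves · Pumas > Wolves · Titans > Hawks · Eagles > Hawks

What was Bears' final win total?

0

Bears' results: beat no one; lost to Titans, Wolves, Hawks, Eagles, Lynx, Pumas.
That is 0 wins.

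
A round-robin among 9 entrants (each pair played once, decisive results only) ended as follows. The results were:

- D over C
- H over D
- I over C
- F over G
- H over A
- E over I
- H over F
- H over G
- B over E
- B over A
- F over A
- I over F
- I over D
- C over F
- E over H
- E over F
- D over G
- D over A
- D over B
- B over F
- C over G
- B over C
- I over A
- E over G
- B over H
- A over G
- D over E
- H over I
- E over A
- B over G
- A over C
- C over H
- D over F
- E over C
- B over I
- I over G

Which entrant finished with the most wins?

Win totals: A 2, B 7, C 3, D 6, E 6, F 2, G 0, H 5, I 5.
B leads with 7 wins (next highest: 6).

B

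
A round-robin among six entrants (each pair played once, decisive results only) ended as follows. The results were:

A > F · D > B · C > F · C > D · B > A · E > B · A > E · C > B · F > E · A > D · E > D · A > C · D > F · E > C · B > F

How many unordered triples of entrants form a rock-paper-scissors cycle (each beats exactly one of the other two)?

Of the C(6,3) = 20 triples, the cyclic ones are: {A, B, C}; {A, B, D}; {A, B, E}; {B, E, F}; {C, E, F}; {D, E, F}.
That is 6.

6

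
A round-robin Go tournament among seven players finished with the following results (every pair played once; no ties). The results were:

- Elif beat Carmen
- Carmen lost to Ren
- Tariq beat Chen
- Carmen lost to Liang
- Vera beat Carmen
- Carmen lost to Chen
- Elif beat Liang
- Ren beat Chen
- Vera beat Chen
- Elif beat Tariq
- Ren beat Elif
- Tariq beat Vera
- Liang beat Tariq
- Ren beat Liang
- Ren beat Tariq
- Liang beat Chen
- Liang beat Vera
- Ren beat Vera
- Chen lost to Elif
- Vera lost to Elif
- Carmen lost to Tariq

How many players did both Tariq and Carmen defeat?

0

Tariq beat: Carmen, Vera, Chen.
Carmen beat: no one.
No one was beaten by both.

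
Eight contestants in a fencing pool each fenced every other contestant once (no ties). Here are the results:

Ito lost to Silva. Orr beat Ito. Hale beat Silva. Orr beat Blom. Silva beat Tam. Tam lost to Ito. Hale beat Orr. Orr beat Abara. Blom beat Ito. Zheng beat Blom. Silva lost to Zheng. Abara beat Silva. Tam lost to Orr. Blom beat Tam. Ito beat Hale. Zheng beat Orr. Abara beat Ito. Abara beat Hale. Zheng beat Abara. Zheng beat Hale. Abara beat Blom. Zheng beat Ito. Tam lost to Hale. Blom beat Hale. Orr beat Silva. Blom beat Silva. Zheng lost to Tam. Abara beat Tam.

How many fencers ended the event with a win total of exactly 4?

1

Win totals: Tam 1, Hale 3, Silva 2, Blom 4, Ito 2, Abara 5, Orr 5, Zheng 6.
Exactly 4: Blom — 1 fencer.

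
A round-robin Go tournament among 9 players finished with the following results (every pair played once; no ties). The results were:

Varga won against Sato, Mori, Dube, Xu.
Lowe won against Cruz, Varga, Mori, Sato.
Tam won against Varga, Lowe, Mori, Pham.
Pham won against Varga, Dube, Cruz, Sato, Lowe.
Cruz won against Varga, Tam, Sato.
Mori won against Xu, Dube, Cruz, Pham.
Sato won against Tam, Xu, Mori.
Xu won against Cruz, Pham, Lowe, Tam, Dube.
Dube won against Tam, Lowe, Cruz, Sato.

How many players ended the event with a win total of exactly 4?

5

Win totals: Dube 4, Xu 5, Cruz 3, Mori 4, Tam 4, Sato 3, Varga 4, Pham 5, Lowe 4.
Exactly 4: Dube, Mori, Tam, Varga, Lowe — 5 players.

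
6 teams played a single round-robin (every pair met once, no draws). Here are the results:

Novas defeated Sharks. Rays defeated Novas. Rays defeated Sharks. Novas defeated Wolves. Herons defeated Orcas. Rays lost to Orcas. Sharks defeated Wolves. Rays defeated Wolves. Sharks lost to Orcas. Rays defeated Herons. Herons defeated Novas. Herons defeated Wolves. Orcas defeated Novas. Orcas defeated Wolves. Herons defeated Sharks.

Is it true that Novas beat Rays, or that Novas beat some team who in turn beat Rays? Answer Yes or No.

Novas did not beat Rays directly.
Novas beat Sharks, Wolves, but each of them lost to Rays. No two-step path.

No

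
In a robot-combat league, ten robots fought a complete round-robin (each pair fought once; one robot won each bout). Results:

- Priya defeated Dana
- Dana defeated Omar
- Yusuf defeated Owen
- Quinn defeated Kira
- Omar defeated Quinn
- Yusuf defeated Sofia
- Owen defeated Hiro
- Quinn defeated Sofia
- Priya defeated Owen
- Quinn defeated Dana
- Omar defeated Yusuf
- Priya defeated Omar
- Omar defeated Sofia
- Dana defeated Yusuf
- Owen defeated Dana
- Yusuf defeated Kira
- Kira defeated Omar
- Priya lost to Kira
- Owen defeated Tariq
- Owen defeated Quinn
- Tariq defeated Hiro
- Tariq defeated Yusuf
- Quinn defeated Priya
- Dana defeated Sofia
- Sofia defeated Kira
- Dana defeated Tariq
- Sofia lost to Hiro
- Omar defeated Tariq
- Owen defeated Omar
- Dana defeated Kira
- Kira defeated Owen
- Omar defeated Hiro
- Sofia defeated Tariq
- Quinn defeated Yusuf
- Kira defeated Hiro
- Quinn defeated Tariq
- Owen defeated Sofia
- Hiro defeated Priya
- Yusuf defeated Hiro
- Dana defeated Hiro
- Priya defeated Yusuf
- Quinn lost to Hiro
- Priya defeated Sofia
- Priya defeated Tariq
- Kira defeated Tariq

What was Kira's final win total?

Kira's results: beat Omar, Priya, Owen, Hiro, Tariq; lost to Dana, Yusuf, Quinn, Sofia.
That is 5 wins.

5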